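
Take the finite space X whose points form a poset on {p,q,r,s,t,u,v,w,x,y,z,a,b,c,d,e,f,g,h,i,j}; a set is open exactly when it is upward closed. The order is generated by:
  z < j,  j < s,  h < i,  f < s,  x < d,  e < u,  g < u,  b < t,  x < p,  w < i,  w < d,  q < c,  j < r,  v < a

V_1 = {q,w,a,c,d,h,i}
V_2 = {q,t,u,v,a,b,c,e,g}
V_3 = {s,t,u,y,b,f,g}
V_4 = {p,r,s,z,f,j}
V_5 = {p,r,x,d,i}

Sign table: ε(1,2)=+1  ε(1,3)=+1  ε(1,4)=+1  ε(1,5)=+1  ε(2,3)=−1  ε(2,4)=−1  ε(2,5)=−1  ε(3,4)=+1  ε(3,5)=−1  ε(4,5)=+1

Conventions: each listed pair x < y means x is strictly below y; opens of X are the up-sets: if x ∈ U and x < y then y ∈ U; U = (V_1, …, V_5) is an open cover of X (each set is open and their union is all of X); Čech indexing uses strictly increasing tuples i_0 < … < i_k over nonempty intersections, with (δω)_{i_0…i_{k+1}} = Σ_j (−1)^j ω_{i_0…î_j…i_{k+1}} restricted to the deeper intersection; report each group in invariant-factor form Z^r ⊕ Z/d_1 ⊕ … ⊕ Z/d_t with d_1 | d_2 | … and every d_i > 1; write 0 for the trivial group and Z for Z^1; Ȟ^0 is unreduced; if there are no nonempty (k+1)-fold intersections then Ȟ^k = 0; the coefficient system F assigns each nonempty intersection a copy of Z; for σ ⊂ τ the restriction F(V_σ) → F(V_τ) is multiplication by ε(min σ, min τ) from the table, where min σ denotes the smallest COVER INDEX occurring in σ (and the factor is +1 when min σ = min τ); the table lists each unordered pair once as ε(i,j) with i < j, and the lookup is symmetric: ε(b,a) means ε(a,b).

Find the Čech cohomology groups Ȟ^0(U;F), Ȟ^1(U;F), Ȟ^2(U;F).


intersection data:
  V12={q,a,c} V15={d,i} V23={t,u,b,g} V34={s,f} V45={p,r}
C dims 5,5; δ0: rk 5, SNF 1^4·2
Ȟ^0 = (5 − 5) − 0 = 0, so Ȟ^0 ≅ 0
Ȟ^1 = (5 − 0) − 5 = 0 plus torsion [2], so Ȟ^1 ≅ Z/2
Ȟ^2 = (0 − 0) − 0 = 0, so Ȟ^2 ≅ 0

Ȟ^0(U;F) ≅ 0; Ȟ^1(U;F) ≅ Z/2; Ȟ^2(U;F) ≅ 0


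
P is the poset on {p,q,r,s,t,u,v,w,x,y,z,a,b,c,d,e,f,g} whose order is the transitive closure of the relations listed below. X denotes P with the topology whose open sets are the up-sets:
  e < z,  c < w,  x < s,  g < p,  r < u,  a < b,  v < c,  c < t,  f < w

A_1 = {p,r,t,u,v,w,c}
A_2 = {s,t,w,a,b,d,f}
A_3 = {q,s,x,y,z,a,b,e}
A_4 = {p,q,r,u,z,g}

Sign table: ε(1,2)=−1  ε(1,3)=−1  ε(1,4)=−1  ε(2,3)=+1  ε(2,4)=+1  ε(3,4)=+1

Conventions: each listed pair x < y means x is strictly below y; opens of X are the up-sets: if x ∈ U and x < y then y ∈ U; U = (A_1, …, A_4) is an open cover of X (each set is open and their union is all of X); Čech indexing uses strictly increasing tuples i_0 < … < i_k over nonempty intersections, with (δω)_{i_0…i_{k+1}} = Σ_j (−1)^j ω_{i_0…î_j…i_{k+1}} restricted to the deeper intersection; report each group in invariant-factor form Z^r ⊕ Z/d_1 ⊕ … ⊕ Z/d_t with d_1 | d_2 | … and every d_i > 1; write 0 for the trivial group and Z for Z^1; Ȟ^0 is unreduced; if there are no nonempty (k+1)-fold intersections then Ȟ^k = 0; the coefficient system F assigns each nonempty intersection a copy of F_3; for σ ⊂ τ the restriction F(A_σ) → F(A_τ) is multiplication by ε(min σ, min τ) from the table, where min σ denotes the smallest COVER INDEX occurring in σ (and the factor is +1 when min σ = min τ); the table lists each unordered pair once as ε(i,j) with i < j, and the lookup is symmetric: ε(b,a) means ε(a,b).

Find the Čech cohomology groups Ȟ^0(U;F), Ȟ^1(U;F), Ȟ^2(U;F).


cover nerve:
  A12={t,w} A14={p,r,u} A23={s,a,b} A34={q,z}
C dims 4,4; δ0: rk_F3 3
Ȟ^0: (4−3)−0=1 ⇒ Z/3
Ȟ^1: (4−0)−3=1 ⇒ Z/3
Ȟ^2: (0−0)−0=0 ⇒ 0

Ȟ^0 ≅ Z/3, Ȟ^1 ≅ Z/3 and Ȟ^2 ≅ 0


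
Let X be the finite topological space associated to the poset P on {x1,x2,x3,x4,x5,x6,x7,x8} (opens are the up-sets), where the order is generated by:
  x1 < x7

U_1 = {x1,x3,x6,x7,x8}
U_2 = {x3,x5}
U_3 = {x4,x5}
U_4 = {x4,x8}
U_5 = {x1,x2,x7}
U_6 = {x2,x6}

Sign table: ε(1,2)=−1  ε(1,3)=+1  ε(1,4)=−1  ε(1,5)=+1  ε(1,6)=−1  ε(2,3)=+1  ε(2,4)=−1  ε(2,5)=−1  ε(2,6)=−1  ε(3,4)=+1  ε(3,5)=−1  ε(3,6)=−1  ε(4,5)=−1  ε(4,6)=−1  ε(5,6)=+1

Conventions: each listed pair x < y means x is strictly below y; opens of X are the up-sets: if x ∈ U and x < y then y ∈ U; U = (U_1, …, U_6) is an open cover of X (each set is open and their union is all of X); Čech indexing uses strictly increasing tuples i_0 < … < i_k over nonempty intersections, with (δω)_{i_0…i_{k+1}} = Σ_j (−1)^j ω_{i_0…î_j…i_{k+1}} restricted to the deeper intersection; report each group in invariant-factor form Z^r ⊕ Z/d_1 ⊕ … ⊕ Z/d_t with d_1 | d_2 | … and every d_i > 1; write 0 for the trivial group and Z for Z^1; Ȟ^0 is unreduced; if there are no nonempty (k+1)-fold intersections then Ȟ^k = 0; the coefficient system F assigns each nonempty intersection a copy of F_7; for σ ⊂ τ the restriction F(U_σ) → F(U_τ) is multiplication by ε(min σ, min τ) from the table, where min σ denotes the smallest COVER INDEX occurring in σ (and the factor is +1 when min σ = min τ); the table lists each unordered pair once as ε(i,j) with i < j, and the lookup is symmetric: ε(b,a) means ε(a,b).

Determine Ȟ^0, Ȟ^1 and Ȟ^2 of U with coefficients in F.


nerve simplices:
  U12={x3} U14={x8} U15={x1,x7} U16={x6} U23={x5} U34={x4} U56={x2}
C dims 6,7; δ0: rk_F7 6
degree 0: 6−6−0 = 0 → Ȟ^0 ≅ 0
degree 1: 7−0−6 = 1 → Ȟ^1 ≅ Z/7
degree 2: 0−0−0 = 0 → Ȟ^2 ≅ 0

Ȟ^0 = 0; Ȟ^1 = Z/7; Ȟ^2 = 0


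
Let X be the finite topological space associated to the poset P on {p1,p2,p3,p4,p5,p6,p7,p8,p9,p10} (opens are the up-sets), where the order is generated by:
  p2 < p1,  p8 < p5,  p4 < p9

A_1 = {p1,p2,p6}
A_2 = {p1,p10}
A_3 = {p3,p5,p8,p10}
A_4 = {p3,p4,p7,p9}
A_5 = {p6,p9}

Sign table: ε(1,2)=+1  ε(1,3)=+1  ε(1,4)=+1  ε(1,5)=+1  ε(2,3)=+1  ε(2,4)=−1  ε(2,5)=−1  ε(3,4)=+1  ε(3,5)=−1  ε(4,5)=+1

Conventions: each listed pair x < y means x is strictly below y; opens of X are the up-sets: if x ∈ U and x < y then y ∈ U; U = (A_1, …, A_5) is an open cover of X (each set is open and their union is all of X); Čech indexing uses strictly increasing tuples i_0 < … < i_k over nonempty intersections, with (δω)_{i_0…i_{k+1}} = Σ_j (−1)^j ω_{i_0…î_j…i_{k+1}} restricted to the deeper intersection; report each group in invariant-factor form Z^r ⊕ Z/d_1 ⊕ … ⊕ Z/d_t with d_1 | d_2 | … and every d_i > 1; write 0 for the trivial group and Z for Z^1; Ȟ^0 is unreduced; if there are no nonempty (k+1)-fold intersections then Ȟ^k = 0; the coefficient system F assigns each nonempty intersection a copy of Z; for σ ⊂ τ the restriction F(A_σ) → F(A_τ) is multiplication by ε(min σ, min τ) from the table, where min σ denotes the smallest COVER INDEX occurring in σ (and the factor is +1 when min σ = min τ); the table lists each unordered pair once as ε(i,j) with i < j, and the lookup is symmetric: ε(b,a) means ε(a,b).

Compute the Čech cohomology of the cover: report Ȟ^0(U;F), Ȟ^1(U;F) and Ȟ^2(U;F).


Ȟ^0 = Z, Ȟ^1 = Z, Ȟ^2 = 0

nonempty overlaps:
  A12={p1} A15={p6} A23={p10} A34={p3} A45={p9}
C dims 5,5; δ0: rk 4, SNF 1^4
degree 0: 5−4−0 = 1 → Ȟ^0 ≅ Z
degree 1: 5−0−4 = 1 → Ȟ^1 ≅ Z
degree 2: 0−0−0 = 0 → Ȟ^2 ≅ 0


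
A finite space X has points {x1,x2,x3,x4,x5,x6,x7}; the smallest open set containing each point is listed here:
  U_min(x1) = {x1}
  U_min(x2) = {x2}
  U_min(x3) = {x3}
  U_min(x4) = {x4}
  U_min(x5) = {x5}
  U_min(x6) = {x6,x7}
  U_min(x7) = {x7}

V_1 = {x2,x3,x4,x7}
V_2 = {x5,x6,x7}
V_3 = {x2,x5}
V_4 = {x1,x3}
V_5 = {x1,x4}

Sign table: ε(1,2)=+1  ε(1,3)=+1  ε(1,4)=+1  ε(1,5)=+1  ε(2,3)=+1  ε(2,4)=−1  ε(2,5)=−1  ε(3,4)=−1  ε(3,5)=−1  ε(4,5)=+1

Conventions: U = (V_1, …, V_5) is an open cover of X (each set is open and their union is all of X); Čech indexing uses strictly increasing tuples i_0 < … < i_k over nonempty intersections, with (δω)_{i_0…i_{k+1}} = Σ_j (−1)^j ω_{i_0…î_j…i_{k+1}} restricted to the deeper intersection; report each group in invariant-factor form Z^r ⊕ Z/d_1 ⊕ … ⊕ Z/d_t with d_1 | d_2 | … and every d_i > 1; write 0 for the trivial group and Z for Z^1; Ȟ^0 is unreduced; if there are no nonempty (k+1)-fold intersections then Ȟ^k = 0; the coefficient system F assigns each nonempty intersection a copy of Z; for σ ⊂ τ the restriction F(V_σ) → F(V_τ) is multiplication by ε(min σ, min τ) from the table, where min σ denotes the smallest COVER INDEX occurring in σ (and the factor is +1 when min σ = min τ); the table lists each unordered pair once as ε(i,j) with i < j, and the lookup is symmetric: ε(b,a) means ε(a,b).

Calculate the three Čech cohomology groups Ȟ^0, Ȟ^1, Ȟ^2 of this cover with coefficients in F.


nonempty intersections:
  V12={x7} V13={x2} V14={x3} V15={x4} V23={x5} V45={x1}
C dims 5,6; δ0: rk 4, SNF 1^4
Ȟ^0: (5−4)−0=1 ⇒ Z
Ȟ^1: (6−0)−4=2 ⇒ Z^2
Ȟ^2: (0−0)−0=0 ⇒ 0

Ȟ^0(U;F) ≅ Z,  Ȟ^1(U;F) ≅ Z^2,  Ȟ^2(U;F) ≅ 0


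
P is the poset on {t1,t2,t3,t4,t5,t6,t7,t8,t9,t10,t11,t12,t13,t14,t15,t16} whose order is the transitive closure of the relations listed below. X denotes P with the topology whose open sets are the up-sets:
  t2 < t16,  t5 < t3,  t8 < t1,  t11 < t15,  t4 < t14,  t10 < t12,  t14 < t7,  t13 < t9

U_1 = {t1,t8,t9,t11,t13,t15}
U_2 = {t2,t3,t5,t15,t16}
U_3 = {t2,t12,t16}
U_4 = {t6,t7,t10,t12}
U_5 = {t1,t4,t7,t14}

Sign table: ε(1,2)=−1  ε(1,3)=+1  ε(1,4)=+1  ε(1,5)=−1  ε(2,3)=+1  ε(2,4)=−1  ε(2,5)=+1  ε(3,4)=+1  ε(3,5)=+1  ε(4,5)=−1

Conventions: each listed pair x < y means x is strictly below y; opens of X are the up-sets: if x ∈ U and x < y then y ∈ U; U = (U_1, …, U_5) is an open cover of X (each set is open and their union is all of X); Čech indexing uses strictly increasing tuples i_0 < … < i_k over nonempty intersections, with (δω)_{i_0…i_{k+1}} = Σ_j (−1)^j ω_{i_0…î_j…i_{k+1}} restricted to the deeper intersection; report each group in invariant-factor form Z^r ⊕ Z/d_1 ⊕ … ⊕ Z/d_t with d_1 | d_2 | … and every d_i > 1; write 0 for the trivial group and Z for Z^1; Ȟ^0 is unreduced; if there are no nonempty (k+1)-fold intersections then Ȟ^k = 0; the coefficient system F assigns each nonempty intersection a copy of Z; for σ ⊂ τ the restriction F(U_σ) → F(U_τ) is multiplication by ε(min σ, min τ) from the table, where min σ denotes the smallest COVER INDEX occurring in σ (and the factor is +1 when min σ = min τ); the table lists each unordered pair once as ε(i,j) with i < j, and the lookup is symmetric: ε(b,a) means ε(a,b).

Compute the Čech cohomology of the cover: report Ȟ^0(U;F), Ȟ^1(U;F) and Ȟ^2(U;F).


Ȟ^0 = 0,  Ȟ^1 = Z/2,  Ȟ^2 = 0

nerve simplices:
  U12={t15} U15={t1} U23={t2,t16} U34={t12} U45={t7}
C dims 5,5; δ0: rk 5, SNF 1^4·2
degree 0: 5−5−0 = 0 → Ȟ^0 ≅ 0
degree 1: 5−0−5 = 0 plus torsion [2] → Ȟ^1 ≅ Z/2
degree 2: 0−0−0 = 0 → Ȟ^2 ≅ 0


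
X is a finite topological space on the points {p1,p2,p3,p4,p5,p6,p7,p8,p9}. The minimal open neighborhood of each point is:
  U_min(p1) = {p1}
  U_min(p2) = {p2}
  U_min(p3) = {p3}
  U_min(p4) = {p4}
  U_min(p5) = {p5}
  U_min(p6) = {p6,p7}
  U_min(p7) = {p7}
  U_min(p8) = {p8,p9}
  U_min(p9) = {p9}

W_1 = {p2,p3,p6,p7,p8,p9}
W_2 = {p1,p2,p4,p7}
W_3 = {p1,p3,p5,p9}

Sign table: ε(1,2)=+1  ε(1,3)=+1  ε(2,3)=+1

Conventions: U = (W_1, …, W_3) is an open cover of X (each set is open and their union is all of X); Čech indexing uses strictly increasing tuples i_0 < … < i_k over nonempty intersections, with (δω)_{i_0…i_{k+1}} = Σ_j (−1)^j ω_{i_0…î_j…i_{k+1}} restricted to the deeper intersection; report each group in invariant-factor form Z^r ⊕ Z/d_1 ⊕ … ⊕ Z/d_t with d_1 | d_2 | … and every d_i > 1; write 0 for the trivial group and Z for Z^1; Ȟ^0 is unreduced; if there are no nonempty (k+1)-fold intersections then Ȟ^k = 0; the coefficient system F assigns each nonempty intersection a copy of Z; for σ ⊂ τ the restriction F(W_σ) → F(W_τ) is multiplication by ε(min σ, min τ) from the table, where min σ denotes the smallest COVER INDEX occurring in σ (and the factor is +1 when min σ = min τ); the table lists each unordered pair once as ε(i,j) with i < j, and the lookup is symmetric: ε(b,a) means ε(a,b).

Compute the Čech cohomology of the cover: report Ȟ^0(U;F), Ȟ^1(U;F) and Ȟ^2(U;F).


Ȟ^0 ≅ Z,  Ȟ^1 ≅ Z,  Ȟ^2 ≅ 0

intersection data:
  W12={p2,p7} W13={p3,p9} W23={p1}
C dims 3,3; δ0: rk 2, SNF 1^2
Ȟ^0 = (3 − 2) − 0 = 1, so Ȟ^0 ≅ Z
Ȟ^1 = (3 − 0) − 2 = 1, so Ȟ^1 ≅ Z
Ȟ^2 = (0 − 0) − 0 = 0, so Ȟ^2 ≅ 0


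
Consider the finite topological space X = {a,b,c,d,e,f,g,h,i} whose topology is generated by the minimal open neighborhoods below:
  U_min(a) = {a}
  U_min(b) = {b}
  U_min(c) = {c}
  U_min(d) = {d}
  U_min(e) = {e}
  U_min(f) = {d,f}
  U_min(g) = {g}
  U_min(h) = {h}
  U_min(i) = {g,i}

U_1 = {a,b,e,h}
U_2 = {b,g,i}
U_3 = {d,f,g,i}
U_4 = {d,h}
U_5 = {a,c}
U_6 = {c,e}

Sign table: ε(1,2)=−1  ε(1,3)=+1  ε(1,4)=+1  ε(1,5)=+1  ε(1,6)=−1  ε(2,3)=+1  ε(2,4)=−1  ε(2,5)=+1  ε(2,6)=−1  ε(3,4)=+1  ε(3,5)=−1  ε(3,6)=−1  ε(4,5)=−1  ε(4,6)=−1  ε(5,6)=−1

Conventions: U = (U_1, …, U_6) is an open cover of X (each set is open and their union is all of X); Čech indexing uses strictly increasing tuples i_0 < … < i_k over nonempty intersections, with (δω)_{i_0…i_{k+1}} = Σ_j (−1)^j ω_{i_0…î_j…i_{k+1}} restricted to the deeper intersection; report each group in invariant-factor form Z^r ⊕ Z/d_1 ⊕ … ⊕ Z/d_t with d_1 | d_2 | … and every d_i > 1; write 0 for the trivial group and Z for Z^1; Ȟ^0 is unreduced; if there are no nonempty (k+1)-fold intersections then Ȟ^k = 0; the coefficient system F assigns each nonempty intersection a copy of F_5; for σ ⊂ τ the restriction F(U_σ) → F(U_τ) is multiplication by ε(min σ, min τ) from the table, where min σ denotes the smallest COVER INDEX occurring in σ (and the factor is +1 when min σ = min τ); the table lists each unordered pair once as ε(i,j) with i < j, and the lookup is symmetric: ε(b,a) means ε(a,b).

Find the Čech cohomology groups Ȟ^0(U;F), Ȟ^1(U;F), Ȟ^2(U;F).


Ȟ^0 ≅ 0; Ȟ^1 ≅ Z/5; Ȟ^2 ≅ 0

nonempty intersections:
  U12={b} U14={h} U15={a} U16={e} U23={g,i} U34={d} U56={c}
C dims 6,7; δ0: rk_F5 6
Ȟ^0: (6−6)−0=0 ⇒ 0
Ȟ^1: (7−0)−6=1 ⇒ Z/5
Ȟ^2: (0−0)−0=0 ⇒ 0


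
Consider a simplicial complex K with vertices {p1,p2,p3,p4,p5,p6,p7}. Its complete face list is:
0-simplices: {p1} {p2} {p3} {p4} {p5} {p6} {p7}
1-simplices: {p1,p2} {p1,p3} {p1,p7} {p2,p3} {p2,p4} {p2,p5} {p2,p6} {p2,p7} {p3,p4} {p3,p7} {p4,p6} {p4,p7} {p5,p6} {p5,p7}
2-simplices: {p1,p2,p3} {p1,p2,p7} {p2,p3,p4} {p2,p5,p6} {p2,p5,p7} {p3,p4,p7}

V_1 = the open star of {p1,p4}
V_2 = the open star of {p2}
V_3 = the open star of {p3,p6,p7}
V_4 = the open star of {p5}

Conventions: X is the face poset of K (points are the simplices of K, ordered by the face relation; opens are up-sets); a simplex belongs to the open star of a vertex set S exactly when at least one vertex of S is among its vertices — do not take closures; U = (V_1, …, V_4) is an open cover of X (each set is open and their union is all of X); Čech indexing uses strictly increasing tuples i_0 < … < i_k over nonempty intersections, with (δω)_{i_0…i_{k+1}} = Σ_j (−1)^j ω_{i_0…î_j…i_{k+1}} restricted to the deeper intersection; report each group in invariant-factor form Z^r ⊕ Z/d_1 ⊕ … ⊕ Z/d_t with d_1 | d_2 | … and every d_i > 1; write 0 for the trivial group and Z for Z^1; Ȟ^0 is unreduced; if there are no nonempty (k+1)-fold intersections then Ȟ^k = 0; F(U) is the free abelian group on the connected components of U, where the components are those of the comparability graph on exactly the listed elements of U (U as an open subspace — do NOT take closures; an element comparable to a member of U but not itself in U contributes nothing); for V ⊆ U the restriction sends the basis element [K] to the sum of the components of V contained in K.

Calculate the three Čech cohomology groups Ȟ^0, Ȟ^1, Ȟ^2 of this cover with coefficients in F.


nerve of the cover:
  V1={{p1},{p4},{p1,p2},{p1,p3},{p1,p7},{p2,p4},{p3,p4},{p4,p6},{p4,p7},{p1,p2,p3},{p1,p2,p7},{p2,p3,p4},{p3,p4,p7}} V2={{p2},{p1,p2},{p2,p3},{p2,p4},{p2,p5},{p2,p6},{p2,p7},{p1,p2,p3},{p1,p2,p7},{p2,p3,p4},{p2,p5,p6},{p2,p5,p7}} V3={{p3},{p6},{p7},{p1,p3},{p1,p7},{p2,p3},{p2,p6},{p2,p7},{p3,p4},{p3,p7},{p4,p6},{p4,p7},{p5,p6},{p5,p7},{p1,p2,p3},{p1,p2,p7},{p2,p3,p4},{p2,p5,p6},{p2,p5,p7},{p3,p4,p7}} V4={{p5},{p2,p5},{p5,p6},{p5,p7},{p2,p5,p6},{p2,p5,p7}}
  V12={{p1,p2},{p2,p4},{p1,p2,p3},{p1,p2,p7},{p2,p3,p4}} V13={{p1,p3},{p1,p7},{p3,p4},{p4,p6},{p4,p7},{p1,p2,p3},{p1,p2,p7},{p2,p3,p4},{p3,p4,p7}} V23={{p2,p3},{p2,p6},{p2,p7},{p1,p2,p3},{p1,p2,p7},{p2,p3,p4},{p2,p5,p6},{p2,p5,p7}} V24={{p2,p5},{p2,p5,p6},{p2,p5,p7}} V34={{p5,p6},{p5,p7},{p2,p5,p6},{p2,p5,p7}}
  V123={{p1,p2,p3},{p1,p2,p7},{p2,p3,p4}} V234={{p2,p5,p6},{p2,p5,p7}}
components per intersection:
  V1: {{p1},{p1,p2},{p1,p3},{p1,p7},{p1,p2,p3},{p1,p2,p7}} {{p4},{p2,p4},{p3,p4},{p4,p6},{p4,p7},{p2,p3,p4},{p3,p4,p7}}
  V2: {{p2},{p1,p2},{p2,p3},{p2,p4},{p2,p5},{p2,p6},{p2,p7},{p1,p2,p3},{p1,p2,p7},{p2,p3,p4},{p2,p5,p6},{p2,p5,p7}}
  V3: {{p3},{p7},{p1,p3},{p1,p7},{p2,p3},{p2,p7},{p3,p4},{p3,p7},{p4,p7},{p5,p7},{p1,p2,p3},{p1,p2,p7},{p2,p3,p4},{p2,p5,p7},{p3,p4,p7}} {{p6},{p2,p6},{p4,p6},{p5,p6},{p2,p5,p6}}
  V4: {{p5},{p2,p5},{p5,p6},{p5,p7},{p2,p5,p6},{p2,p5,p7}}
  V12: {{p1,p2},{p1,p2,p3},{p1,p2,p7}} {{p2,p4},{p2,p3,p4}}
  V13: {{p1,p3},{p1,p2,p3}} {{p1,p7},{p1,p2,p7}} {{p3,p4},{p4,p7},{p2,p3,p4},{p3,p4,p7}} {{p4,p6}}
  V23: {{p2,p3},{p1,p2,p3},{p2,p3,p4}} {{p2,p6},{p2,p5,p6}} {{p2,p7},{p1,p2,p7},{p2,p5,p7}}
  V24: {{p2,p5},{p2,p5,p6},{p2,p5,p7}}
  V34: {{p5,p6},{p2,p5,p6}} {{p5,p7},{p2,p5,p7}}
  V123: {{p1,p2,p3}} {{p1,p2,p7}} {{p2,p3,p4}}
  V234: {{p2,p5,p6}} {{p2,p5,p7}}
C dims 6,12,5; δ0: rk 5, SNF 1^5; δ1: rk 5, SNF 1^5
Ȟ^0 = (6 − 5) − 0 = 1, so Ȟ^0 ≅ Z
Ȟ^1 = (12 − 5) − 5 = 2, so Ȟ^1 ≅ Z^2
Ȟ^2 = (5 − 0) − 5 = 0, so Ȟ^2 ≅ 0

Ȟ^0 = Z; Ȟ^1 = Z^2; Ȟ^2 = 0


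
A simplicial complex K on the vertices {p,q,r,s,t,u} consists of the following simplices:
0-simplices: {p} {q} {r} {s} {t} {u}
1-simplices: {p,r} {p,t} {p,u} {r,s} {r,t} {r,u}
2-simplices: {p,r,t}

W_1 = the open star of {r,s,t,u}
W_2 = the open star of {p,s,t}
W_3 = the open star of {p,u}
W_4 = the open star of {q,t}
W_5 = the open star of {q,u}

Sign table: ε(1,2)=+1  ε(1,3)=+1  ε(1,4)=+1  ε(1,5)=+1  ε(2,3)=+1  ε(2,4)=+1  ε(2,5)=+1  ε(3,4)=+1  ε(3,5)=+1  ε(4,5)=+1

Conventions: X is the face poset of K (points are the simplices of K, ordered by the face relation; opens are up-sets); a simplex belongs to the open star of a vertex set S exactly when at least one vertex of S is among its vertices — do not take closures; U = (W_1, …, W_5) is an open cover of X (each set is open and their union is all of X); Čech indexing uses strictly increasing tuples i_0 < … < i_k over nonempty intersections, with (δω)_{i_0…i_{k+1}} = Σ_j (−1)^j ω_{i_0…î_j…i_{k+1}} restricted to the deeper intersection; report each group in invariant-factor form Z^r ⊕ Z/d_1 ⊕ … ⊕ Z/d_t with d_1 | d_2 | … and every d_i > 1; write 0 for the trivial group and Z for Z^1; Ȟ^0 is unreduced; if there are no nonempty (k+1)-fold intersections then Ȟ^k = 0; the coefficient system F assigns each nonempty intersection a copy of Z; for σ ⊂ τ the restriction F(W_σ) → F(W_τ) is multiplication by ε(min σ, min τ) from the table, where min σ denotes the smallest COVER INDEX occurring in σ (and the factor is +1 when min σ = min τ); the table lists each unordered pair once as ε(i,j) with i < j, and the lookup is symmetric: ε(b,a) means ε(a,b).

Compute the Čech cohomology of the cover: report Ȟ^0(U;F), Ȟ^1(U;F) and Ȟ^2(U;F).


nerve simplices:
  W1={{r},{s},{t},{u},{p,r},{p,t},{p,u},{r,s},{r,t},{r,u},{p,r,t}} W2={{p},{s},{t},{p,r},{p,t},{p,u},{r,s},{r,t},{p,r,t}} W3={{p},{u},{p,r},{p,t},{p,u},{r,u},{p,r,t}} W4={{q},{t},{p,t},{r,t},{p,r,t}} W5={{q},{u},{p,u},{r,u}}
  W12={{s},{t},{p,r},{p,t},{p,u},{r,s},{r,t},{p,r,t}} W13={{u},{p,r},{p,t},{p,u},{r,u},{p,r,t}} W14={{t},{p,t},{r,t},{p,r,t}} W15={{u},{p,u},{r,u}} W23={{p},{p,r},{p,t},{p,u},{p,r,t}} W24={{t},{p,t},{r,t},{p,r,t}} W25={{p,u}} W34={{p,t},{p,r,t}} W35={{u},{p,u},{r,u}} W45={{q}}
  W123={{p,r},{p,t},{p,u},{p,r,t}} W124={{t},{p,t},{r,t},{p,r,t}} W125={{p,u}} W134={{p,t},{p,r,t}} W135={{u},{p,u},{r,u}} W234={{p,t},{p,r,t}} W235={{p,u}}
  W1234={{p,t},{p,r,t}} W1235={{p,u}}
C dims 5,10,7,2; δ0: rk 4, SNF 1^4; δ1: rk 5, SNF 1^5; δ2: rk 2, SNF 1^2
degree 0: 5−4−0 = 1 → Ȟ^0 ≅ Z
degree 1: 10−5−4 = 1 → Ȟ^1 ≅ Z
degree 2: 7−2−5 = 0 → Ȟ^2 ≅ 0

Ȟ^0(U;F) ≅ Z, Ȟ^1(U;F) ≅ Z, Ȟ^2(U;F) ≅ 0


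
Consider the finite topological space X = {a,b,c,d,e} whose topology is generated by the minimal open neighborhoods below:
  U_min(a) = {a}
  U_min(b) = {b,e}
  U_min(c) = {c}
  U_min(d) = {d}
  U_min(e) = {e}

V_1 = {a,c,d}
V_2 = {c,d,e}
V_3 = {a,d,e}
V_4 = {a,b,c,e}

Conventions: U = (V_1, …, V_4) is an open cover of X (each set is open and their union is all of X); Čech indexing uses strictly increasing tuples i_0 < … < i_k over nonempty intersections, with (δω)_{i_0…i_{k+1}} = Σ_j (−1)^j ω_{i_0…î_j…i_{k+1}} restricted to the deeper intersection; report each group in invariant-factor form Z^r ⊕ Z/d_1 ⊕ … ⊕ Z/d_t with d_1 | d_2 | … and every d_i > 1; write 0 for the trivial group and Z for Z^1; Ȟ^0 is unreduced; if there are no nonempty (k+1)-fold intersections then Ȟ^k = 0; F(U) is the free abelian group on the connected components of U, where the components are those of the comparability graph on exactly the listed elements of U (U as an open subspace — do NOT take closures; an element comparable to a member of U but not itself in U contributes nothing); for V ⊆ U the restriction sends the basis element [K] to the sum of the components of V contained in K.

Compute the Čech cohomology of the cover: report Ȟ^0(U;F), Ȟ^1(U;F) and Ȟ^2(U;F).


nerve simplices:
  V12={c,d} V13={a,d} V14={a,c} V23={d,e} V24={c,e} V34={a,e}
  V123={d} V124={c} V134={a} V234={e}
components per intersection:
  V1: {a} {c} {d}
  V2: {c} {d} {e}
  V3: {a} {d} {e}
  V4: {a} {b,e} {c}
  V12: {c} {d}
  V13: {a} {d}
  V14: {a} {c}
  V23: {d} {e}
  V24: {c} {e}
  V34: {a} {e}
  V123: {d}
  V124: {c}
  V134: {a}
  V234: {e}
C dims 12,12,4; δ0: rk 8, SNF 1^8; δ1: rk 4, SNF 1^4
degree 0: 12−8−0 = 4 → Ȟ^0 ≅ Z^4
degree 1: 12−4−8 = 0 → Ȟ^1 ≅ 0
degree 2: 4−0−4 = 0 → Ȟ^2 ≅ 0

Ȟ^0 = Z^4; Ȟ^1 = 0; Ȟ^2 = 0


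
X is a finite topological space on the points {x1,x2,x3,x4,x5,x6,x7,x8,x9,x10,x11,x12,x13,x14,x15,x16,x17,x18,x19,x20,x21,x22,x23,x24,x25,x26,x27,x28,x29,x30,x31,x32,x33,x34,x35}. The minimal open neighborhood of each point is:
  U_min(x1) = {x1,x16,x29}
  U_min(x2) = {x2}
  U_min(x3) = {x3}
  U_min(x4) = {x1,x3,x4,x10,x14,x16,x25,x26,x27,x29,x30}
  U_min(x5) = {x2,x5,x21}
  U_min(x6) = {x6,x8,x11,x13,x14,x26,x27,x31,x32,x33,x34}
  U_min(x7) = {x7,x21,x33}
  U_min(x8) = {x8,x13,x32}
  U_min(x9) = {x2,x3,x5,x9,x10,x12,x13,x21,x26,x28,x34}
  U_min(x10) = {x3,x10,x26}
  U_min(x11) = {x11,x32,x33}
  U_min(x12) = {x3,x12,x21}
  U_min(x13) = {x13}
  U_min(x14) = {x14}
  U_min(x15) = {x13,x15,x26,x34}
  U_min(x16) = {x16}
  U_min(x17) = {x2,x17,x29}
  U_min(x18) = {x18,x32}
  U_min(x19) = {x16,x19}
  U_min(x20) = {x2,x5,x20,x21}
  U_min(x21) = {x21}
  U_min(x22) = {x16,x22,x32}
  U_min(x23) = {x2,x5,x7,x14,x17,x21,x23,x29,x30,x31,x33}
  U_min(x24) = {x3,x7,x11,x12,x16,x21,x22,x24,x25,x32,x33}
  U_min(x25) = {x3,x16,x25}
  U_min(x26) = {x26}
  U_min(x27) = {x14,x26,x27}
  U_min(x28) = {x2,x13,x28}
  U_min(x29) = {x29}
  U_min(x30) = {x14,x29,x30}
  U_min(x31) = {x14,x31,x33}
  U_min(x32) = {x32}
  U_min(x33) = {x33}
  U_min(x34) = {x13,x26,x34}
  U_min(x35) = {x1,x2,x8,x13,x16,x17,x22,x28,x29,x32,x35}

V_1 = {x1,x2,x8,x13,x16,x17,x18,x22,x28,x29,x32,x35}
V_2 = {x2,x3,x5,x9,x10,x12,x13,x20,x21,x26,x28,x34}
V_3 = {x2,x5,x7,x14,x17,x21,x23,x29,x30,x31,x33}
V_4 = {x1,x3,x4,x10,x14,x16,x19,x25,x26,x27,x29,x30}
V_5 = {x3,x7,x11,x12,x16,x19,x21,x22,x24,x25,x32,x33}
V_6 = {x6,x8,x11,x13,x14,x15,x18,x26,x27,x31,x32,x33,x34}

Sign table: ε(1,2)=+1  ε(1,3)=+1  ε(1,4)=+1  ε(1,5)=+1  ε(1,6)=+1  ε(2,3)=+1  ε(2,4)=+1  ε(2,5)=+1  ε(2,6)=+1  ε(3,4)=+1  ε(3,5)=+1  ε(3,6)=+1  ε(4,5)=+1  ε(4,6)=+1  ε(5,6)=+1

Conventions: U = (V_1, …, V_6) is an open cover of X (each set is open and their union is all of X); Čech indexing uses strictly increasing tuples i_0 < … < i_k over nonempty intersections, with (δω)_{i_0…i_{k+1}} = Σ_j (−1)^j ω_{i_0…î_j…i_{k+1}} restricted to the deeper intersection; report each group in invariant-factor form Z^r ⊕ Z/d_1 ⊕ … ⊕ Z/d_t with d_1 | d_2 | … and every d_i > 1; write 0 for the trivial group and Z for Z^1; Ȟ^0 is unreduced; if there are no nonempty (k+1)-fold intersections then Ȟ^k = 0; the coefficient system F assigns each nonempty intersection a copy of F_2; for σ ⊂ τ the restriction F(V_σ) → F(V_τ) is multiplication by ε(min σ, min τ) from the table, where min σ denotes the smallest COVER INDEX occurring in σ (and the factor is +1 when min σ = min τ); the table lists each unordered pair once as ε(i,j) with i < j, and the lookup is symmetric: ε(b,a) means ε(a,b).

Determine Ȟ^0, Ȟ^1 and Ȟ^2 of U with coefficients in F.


nonempty intersections:
  V12={x2,x13,x28} V13={x2,x17,x29} V14={x1,x16,x29} V15={x16,x22,x32} V16={x8,x13,x18,x32} V23={x2,x5,x21} V24={x3,x10,x26} V25={x3,x12,x21} V26={x13,x26,x34} V34={x14,x29,x30} V35={x7,x21,x33} V36={x14,x31,x33} V45={x3,x16,x19,x25} V46={x14,x26,x27} V56={x11,x32,x33}
  V123={x2} V126={x13} V134={x29} V145={x16} V156={x32} V235={x21} V245={x3} V246={x26} V346={x14} V356={x33}
C dims 6,15,10; δ0: rk_F2 5; δ1: rk_F2 9
Ȟ^0: (6−5)−0=1 ⇒ Z/2
Ȟ^1: (15−9)−5=1 ⇒ Z/2
Ȟ^2: (10−0)−9=1 ⇒ Z/2

Ȟ^0(U;F) ≅ Z/2, Ȟ^1(U;F) ≅ Z/2 and Ȟ^2(U;F) ≅ Z/2


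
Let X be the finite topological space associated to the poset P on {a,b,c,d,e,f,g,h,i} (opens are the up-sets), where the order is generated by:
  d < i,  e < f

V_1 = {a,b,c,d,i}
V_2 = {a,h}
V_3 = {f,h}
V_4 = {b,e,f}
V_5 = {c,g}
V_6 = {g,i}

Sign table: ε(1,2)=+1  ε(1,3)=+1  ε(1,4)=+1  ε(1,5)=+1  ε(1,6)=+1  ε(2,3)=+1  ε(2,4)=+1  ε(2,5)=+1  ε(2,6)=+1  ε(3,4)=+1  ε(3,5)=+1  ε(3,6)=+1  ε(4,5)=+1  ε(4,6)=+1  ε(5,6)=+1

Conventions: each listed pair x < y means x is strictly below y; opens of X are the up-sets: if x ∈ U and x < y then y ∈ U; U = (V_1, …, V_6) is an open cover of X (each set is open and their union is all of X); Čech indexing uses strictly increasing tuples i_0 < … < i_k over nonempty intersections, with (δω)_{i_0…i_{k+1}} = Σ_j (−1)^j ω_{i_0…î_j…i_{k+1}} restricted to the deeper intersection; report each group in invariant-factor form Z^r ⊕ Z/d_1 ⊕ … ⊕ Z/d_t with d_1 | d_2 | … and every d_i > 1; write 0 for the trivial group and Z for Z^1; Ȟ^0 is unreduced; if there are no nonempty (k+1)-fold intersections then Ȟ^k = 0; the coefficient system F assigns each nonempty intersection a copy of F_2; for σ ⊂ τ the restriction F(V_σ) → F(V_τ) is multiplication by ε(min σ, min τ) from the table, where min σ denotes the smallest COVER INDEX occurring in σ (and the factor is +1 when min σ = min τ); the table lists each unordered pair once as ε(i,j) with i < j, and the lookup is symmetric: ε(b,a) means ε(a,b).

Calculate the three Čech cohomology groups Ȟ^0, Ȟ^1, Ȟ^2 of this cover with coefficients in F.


Ȟ^0 ≅ Z/2, Ȟ^1 ≅ Z/2 ⊕ Z/2 and Ȟ^2 ≅ 0

nerve simplices:
  V12={a} V14={b} V15={c} V16={i} V23={h} V34={f} V56={g}
C dims 6,7; δ0: rk_F2 5
degree 0: 6−5−0 = 1 → Ȟ^0 ≅ Z/2
degree 1: 7−0−5 = 2 → Ȟ^1 ≅ Z/2 ⊕ Z/2
degree 2: 0−0−0 = 0 → Ȟ^2 ≅ 0


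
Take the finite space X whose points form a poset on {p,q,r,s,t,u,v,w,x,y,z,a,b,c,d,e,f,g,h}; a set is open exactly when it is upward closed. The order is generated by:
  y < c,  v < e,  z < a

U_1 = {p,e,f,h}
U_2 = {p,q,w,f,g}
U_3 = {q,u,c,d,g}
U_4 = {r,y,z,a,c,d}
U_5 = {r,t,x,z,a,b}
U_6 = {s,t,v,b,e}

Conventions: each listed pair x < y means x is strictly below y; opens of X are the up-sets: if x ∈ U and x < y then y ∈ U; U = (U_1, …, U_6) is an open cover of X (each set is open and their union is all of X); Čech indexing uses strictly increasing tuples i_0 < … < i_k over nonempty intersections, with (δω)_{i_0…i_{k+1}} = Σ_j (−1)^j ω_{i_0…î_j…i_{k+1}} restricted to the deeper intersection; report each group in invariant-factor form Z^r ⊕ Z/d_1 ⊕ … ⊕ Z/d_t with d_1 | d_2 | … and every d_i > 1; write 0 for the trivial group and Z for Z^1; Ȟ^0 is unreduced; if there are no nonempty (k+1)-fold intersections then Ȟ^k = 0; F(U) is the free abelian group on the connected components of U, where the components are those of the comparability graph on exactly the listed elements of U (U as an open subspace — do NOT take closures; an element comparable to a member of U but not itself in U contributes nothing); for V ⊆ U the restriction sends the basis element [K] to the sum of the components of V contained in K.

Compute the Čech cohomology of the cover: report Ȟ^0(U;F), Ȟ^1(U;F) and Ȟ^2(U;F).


Ȟ^0 ≅ Z^16,  Ȟ^1 ≅ 0,  Ȟ^2 ≅ 0

nonempty overlaps:
  U12={p,f} U16={e} U23={q,g} U34={c,d} U45={r,z,a} U56={t,b}
components per intersection:
  U1: {p} {e} {f} {h}
  U2: {p} {q} {w} {f} {g}
  U3: {q} {u} {c} {d} {g}
  U4: {r} {y,c} {z,a} {d}
  U5: {r} {t} {x} {z,a} {b}
  U6: {s} {t} {v,e} {b}
  U12: {p} {f}
  U16: {e}
  U23: {q} {g}
  U34: {c} {d}
  U45: {r} {z,a}
  U56: {t} {b}
C dims 27,11; δ0: rk 11, SNF 1^11
degree 0: 27−11−0 = 16 → Ȟ^0 ≅ Z^16
degree 1: 11−0−11 = 0 → Ȟ^1 ≅ 0
degree 2: 0−0−0 = 0 → Ȟ^2 ≅ 0


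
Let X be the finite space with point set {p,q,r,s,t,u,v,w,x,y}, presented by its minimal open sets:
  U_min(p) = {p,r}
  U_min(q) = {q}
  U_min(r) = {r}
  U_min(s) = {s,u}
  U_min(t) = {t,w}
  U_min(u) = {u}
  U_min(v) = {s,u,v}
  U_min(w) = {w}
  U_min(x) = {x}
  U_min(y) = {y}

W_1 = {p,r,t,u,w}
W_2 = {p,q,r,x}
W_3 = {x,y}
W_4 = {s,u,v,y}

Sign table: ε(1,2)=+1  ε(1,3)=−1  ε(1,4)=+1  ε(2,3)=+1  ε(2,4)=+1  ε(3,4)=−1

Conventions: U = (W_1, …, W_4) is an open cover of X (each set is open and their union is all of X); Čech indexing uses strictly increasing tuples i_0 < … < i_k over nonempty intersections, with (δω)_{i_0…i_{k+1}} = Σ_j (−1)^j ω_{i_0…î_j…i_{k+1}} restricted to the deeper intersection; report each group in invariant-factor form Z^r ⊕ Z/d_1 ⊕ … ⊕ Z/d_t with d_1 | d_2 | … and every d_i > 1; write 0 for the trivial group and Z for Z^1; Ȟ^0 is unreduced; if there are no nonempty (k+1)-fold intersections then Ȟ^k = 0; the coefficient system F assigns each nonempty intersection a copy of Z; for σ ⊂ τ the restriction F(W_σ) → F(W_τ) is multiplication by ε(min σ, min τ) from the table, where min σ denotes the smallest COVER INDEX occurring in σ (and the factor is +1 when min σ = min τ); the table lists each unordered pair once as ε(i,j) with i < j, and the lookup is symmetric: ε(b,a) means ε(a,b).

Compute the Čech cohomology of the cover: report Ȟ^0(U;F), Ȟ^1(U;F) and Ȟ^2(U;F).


Ȟ^0 ≅ 0; Ȟ^1 ≅ Z/2; Ȟ^2 ≅ 0

nerve of the cover:
  W12={p,r} W14={u} W23={x} W34={y}
C dims 4,4; δ0: rk 4, SNF 1^3·2
Ȟ^0 = (4 − 4) − 0 = 0, so Ȟ^0 ≅ 0
Ȟ^1 = (4 − 0) − 4 = 0 plus torsion [2], so Ȟ^1 ≅ Z/2
Ȟ^2 = (0 − 0) − 0 = 0, so Ȟ^2 ≅ 0


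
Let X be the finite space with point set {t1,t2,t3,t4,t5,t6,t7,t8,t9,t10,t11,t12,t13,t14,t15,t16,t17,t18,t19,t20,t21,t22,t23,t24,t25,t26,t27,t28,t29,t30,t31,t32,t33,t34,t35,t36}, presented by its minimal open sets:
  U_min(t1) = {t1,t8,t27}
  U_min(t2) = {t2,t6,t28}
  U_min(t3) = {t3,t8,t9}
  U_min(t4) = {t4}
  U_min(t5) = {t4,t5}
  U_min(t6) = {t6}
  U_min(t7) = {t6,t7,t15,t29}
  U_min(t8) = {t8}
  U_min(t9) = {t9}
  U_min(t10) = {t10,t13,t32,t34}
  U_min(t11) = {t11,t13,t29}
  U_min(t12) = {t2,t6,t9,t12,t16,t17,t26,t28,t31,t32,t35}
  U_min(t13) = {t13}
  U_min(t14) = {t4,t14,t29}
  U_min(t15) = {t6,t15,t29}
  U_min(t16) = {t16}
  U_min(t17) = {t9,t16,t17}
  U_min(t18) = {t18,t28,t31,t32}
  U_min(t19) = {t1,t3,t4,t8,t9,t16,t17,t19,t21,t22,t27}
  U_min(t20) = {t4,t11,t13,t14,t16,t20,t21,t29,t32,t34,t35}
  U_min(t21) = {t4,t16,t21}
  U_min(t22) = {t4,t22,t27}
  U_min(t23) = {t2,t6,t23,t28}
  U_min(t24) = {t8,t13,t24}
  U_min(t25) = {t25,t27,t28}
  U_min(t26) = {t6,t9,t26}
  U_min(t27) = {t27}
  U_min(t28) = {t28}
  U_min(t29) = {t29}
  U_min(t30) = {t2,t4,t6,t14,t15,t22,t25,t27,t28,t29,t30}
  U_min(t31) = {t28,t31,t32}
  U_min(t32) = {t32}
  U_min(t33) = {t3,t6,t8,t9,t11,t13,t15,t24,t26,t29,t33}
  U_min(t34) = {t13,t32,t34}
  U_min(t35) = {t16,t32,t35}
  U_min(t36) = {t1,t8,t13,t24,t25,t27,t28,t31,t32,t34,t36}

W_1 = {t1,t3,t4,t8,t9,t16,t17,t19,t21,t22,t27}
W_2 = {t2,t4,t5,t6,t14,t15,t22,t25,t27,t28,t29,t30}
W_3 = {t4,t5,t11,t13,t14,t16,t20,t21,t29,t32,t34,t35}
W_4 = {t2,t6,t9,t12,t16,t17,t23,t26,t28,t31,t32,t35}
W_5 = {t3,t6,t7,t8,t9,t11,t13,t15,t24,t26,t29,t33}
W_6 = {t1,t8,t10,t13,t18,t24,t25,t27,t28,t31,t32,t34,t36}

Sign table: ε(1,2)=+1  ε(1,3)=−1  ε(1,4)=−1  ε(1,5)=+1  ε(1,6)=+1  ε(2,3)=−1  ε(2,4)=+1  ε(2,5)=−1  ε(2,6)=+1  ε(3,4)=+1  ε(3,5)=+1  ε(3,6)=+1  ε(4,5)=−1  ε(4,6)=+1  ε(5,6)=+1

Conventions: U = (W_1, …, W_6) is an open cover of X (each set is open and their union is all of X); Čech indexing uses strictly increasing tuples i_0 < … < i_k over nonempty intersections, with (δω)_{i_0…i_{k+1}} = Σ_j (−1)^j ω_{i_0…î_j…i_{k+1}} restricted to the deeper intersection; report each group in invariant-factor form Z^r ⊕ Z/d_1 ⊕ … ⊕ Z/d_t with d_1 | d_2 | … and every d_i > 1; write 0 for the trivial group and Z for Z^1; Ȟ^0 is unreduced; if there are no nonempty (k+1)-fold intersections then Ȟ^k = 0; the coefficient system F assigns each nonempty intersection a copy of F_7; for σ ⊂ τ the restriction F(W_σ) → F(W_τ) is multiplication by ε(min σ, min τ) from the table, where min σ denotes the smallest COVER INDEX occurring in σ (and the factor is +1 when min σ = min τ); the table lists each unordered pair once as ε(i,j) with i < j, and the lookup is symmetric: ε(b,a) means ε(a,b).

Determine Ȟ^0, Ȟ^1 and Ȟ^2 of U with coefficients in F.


Ȟ^0 ≅ 0, Ȟ^1 ≅ 0 and Ȟ^2 ≅ Z/7

intersection data:
  W12={t4,t22,t27} W13={t4,t16,t21} W14={t9,t16,t17} W15={t3,t8,t9} W16={t1,t8,t27} W23={t4,t5,t14,t29} W24={t2,t6,t28} W25={t6,t15,t29} W26={t25,t27,t28} W34={t16,t32,t35} W35={t11,t13,t29} W36={t13,t32,t34} W45={t6,t9,t26} W46={t28,t31,t32} W56={t8,t13,t24}
  W123={t4} W126={t27} W134={t16} W145={t9} W156={t8} W235={t29} W245={t6} W246={t28} W346={t32} W356={t13}
C dims 6,15,10; δ0: rk_F7 6; δ1: rk_F7 9
Ȟ^0 = (6 − 6) − 0 = 0, so Ȟ^0 ≅ 0
Ȟ^1 = (15 − 9) − 6 = 0, so Ȟ^1 ≅ 0
Ȟ^2 = (10 − 0) − 9 = 1, so Ȟ^2 ≅ Z/7


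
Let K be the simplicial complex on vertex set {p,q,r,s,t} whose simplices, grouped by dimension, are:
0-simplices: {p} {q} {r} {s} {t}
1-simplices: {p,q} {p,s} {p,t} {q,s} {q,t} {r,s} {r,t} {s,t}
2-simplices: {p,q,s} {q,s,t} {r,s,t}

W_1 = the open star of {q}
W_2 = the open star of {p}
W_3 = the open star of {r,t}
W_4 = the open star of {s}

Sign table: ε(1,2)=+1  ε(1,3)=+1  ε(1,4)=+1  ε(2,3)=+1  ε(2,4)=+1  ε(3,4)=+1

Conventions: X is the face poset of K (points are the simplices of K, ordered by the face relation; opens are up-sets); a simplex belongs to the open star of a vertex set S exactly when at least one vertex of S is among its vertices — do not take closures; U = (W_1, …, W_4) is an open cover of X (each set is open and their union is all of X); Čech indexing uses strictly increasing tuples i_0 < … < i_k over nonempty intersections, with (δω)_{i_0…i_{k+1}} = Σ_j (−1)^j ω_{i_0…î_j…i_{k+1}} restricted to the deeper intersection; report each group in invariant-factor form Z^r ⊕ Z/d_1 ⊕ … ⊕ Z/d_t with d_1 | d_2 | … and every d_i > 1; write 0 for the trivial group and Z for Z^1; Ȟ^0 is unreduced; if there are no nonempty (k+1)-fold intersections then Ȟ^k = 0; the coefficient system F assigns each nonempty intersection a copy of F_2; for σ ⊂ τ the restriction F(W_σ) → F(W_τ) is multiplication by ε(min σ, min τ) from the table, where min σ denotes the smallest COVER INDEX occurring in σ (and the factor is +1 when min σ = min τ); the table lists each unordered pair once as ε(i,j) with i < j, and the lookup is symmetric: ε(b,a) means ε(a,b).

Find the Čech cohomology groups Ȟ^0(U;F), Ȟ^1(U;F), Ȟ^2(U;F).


Ȟ^0 = Z/2,  Ȟ^1 = Z/2,  Ȟ^2 = 0

nonempty overlaps:
  W1={{q},{p,q},{q,s},{q,t},{p,q,s},{q,s,t}} W2={{p},{p,q},{p,s},{p,t},{p,q,s}} W3={{r},{t},{p,t},{q,t},{r,s},{r,t},{s,t},{q,s,t},{r,s,t}} W4={{s},{p,s},{q,s},{r,s},{s,t},{p,q,s},{q,s,t},{r,s,t}}
  W12={{p,q},{p,q,s}} W13={{q,t},{q,s,t}} W14={{q,s},{p,q,s},{q,s,t}} W23={{p,t}} W24={{p,s},{p,q,s}} W34={{r,s},{s,t},{q,s,t},{r,s,t}}
  W124={{p,q,s}} W134={{q,s,t}}
C dims 4,6,2; δ0: rk_F2 3; δ1: rk_F2 2
degree 0: 4−3−0 = 1 → Ȟ^0 ≅ Z/2
degree 1: 6−2−3 = 1 → Ȟ^1 ≅ Z/2
degree 2: 2−0−2 = 0 → Ȟ^2 ≅ 0


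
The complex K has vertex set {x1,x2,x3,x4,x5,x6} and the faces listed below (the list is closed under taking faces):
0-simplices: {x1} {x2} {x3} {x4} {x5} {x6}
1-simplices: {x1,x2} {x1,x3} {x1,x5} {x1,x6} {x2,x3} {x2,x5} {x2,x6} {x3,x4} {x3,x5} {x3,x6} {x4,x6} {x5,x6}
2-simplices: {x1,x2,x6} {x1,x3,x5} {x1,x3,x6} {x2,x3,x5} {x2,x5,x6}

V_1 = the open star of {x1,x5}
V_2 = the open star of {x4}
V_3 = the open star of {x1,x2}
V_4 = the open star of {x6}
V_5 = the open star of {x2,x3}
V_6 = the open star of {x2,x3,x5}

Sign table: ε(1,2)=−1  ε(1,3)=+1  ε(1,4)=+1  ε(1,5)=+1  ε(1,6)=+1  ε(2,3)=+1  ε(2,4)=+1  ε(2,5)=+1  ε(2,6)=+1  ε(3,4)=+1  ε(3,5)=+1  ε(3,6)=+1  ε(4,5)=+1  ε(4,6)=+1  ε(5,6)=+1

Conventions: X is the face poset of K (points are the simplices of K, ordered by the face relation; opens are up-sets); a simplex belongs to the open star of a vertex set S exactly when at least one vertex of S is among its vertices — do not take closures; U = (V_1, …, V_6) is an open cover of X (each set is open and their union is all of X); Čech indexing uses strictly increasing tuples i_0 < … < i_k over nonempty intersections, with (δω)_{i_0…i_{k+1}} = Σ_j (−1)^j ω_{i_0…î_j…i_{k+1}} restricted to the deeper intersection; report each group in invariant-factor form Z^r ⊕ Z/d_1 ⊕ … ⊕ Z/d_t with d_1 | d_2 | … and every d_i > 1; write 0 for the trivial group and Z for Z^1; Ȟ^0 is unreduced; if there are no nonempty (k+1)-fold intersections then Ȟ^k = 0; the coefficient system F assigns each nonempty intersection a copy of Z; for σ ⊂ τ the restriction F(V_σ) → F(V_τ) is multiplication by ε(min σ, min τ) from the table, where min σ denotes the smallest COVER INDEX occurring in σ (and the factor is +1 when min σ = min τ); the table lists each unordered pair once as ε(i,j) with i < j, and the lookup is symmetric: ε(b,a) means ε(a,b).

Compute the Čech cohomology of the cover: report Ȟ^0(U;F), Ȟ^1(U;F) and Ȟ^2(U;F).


nerve simplices:
  V1={{x1},{x5},{x1,x2},{x1,x3},{x1,x5},{x1,x6},{x2,x5},{x3,x5},{x5,x6},{x1,x2,x6},{x1,x3,x5},{x1,x3,x6},{x2,x3,x5},{x2,x5,x6}} V2={{x4},{x3,x4},{x4,x6}} V3={{x1},{x2},{x1,x2},{x1,x3},{x1,x5},{x1,x6},{x2,x3},{x2,x5},{x2,x6},{x1,x2,x6},{x1,x3,x5},{x1,x3,x6},{x2,x3,x5},{x2,x5,x6}} V4={{x6},{x1,x6},{x2,x6},{x3,x6},{x4,x6},{x5,x6},{x1,x2,x6},{x1,x3,x6},{x2,x5,x6}} V5={{x2},{x3},{x1,x2},{x1,x3},{x2,x3},{x2,x5},{x2,x6},{x3,x4},{x3,x5},{x3,x6},{x1,x2,x6},{x1,x3,x5},{x1,x3,x6},{x2,x3,x5},{x2,x5,x6}} V6={{x2},{x3},{x5},{x1,x2},{x1,x3},{x1,x5},{x2,x3},{x2,x5},{x2,x6},{x3,x4},{x3,x5},{x3,x6},{x5,x6},{x1,x2,x6},{x1,x3,x5},{x1,x3,x6},{x2,x3,x5},{x2,x5,x6}}
  V13={{x1},{x1,x2},{x1,x3},{x1,x5},{x1,x6},{x2,x5},{x1,x2,x6},{x1,x3,x5},{x1,x3,x6},{x2,x3,x5},{x2,x5,x6}} V14={{x1,x6},{x5,x6},{x1,x2,x6},{x1,x3,x6},{x2,x5,x6}} V15={{x1,x2},{x1,x3},{x2,x5},{x3,x5},{x1,x2,x6},{x1,x3,x5},{x1,x3,x6},{x2,x3,x5},{x2,x5,x6}} V16={{x5},{x1,x2},{x1,x3},{x1,x5},{x2,x5},{x3,x5},{x5,x6},{x1,x2,x6},{x1,x3,x5},{x1,x3,x6},{x2,x3,x5},{x2,x5,x6}} V24={{x4,x6}} V25={{x3,x4}} V26={{x3,x4}} V34={{x1,x6},{x2,x6},{x1,x2,x6},{x1,x3,x6},{x2,x5,x6}} V35={{x2},{x1,x2},{x1,x3},{x2,x3},{x2,x5},{x2,x6},{x1,x2,x6},{x1,x3,x5},{x1,x3,x6},{x2,x3,x5},{x2,x5,x6}} V36={{x2},{x1,x2},{x1,x3},{x1,x5},{x2,x3},{x2,x5},{x2,x6},{x1,x2,x6},{x1,x3,x5},{x1,x3,x6},{x2,x3,x5},{x2,x5,x6}} V45={{x2,x6},{x3,x6},{x1,x2,x6},{x1,x3,x6},{x2,x5,x6}} V46={{x2,x6},{x3,x6},{x5,x6},{x1,x2,x6},{x1,x3,x6},{x2,x5,x6}} V56={{x2},{x3},{x1,x2},{x1,x3},{x2,x3},{x2,x5},{x2,x6},{x3,x4},{x3,x5},{x3,x6},{x1,x2,x6},{x1,x3,x5},{x1,x3,x6},{x2,x3,x5},{x2,x5,x6}}
  V134={{x1,x6},{x1,x2,x6},{x1,x3,x6},{x2,x5,x6}} V135={{x1,x2},{x1,x3},{x2,x5},{x1,x2,x6},{x1,x3,x5},{x1,x3,x6},{x2,x3,x5},{x2,x5,x6}} V136={{x1,x2},{x1,x3},{x1,x5},{x2,x5},{x1,x2,x6},{x1,x3,x5},{x1,x3,x6},{x2,x3,x5},{x2,x5,x6}} V145={{x1,x2,x6},{x1,x3,x6},{x2,x5,x6}} V146={{x5,x6},{x1,x2,x6},{x1,x3,x6},{x2,x5,x6}} V156={{x1,x2},{x1,x3},{x2,x5},{x3,x5},{x1,x2,x6},{x1,x3,x5},{x1,x3,x6},{x2,x3,x5},{x2,x5,x6}} V256={{x3,x4}} V345={{x2,x6},{x1,x2,x6},{x1,x3,x6},{x2,x5,x6}} V346={{x2,x6},{x1,x2,x6},{x1,x3,x6},{x2,x5,x6}} V356={{x2},{x1,x2},{x1,x3},{x2,x3},{x2,x5},{x2,x6},{x1,x2,x6},{x1,x3,x5},{x1,x3,x6},{x2,x3,x5},{x2,x5,x6}} V456={{x2,x6},{x3,x6},{x1,x2,x6},{x1,x3,x6},{x2,x5,x6}}
  V1345={{x1,x2,x6},{x1,x3,x6},{x2,x5,x6}} V1346={{x1,x2,x6},{x1,x3,x6},{x2,x5,x6}} V1356={{x1,x2},{x1,x3},{x2,x5},{x1,x2,x6},{x1,x3,x5},{x1,x3,x6},{x2,x3,x5},{x2,x5,x6}} V1456={{x1,x2,x6},{x1,x3,x6},{x2,x5,x6}} V3456={{x2,x6},{x1,x2,x6},{x1,x3,x6},{x2,x5,x6}}
  V13456={{x1,x2,x6},{x1,x3,x6},{x2,x5,x6}}
C dims 6,13,11,5; δ0: rk 5, SNF 1^5; δ1: rk 7, SNF 1^7; δ2: rk 4, SNF 1^4
degree 0: 6−5−0 = 1 → Ȟ^0 ≅ Z
degree 1: 13−7−5 = 1 → Ȟ^1 ≅ Z
degree 2: 11−4−7 = 0 → Ȟ^2 ≅ 0

Ȟ^0 ≅ Z, Ȟ^1 ≅ Z, Ȟ^2 ≅ 0
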